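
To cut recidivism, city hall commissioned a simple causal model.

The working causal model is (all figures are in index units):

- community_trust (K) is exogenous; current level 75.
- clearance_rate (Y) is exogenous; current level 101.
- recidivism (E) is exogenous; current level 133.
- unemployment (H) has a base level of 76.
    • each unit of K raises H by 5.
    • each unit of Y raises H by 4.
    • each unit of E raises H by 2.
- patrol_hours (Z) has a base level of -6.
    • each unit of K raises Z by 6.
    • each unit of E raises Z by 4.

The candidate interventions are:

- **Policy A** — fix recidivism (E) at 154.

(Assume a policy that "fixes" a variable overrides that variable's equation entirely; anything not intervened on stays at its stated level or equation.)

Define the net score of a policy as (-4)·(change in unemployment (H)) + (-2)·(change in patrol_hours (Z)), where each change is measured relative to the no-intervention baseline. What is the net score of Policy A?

-336

Baseline:
  K = 75
  Y = 101
  E = 133
  H = 76 + 5·75 + 4·101 + 2·133 = 1121
  Z = -6 + 6·75 + 4·133 = 976
Policy A (E := 154):
  K = 75
  Y = 101
  E = 154
  H = 76 + 5·75 + 4·101 + 2·154 = 1163
  Z = -6 + 6·75 + 4·154 = 1060
ΔH = 1163 − 1121 = 42; ΔZ = 1060 − 976 = 84
Score = (-4)·42 + (-2)·84 = -336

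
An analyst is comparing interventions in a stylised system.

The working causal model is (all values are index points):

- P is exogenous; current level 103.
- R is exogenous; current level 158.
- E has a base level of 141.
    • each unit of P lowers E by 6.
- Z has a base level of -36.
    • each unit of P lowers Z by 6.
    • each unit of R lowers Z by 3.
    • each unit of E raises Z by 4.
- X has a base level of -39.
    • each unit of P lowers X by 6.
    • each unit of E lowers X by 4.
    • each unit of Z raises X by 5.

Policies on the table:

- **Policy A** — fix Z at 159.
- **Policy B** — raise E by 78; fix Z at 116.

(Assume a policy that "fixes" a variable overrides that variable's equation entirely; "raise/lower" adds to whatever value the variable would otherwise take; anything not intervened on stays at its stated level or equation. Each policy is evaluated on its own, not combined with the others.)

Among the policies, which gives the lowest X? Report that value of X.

Policy A (Z := 159):
  P = 103
  R = 158
  E = 141 − 6·103 = -477
  Z = 159
  X = -39 − 6·103 − 4·(-477) + 5·159 = 2046
Policy B (E + 78, Z := 116):
  P = 103
  R = 158
  E = 141 − 6·103 (+78 from intervention) = -399
  Z = 116
  X = -39 − 6·103 − 4·(-399) + 5·116 = 1519
Comparing — Policy A: X=2046, Policy B: X=1519. Lowest is 1519 (Policy B).

1519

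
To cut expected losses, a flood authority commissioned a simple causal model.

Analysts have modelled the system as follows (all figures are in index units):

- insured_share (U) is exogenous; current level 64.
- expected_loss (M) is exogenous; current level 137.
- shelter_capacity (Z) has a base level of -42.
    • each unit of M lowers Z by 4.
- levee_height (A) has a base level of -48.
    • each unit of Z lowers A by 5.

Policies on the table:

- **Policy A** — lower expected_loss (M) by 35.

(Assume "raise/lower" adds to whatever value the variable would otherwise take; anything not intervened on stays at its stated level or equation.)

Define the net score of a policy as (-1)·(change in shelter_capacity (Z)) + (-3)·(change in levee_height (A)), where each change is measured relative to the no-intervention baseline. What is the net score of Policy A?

1960

Baseline:
  M = 137
  Z = -42 − 4·137 = -590
  A = -48 − 5·(-590) = 2902
Policy A (M − 35):
  M = 137 − 35 = 102
  Z = -42 − 4·102 = -450
  A = -48 − 5·(-450) = 2202
ΔZ = -450 − (-590) = 140; ΔA = 2202 − 2902 = -700
Score = (-1)·140 + (-3)·(-700) = 1960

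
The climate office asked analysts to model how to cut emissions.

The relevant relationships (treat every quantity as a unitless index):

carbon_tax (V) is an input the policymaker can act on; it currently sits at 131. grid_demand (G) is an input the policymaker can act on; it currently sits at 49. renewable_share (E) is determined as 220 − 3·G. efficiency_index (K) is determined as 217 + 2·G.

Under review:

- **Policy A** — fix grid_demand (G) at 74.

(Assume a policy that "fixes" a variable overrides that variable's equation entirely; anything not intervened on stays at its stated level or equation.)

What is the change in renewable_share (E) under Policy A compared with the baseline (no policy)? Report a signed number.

-75

Baseline:
  G = 49
  E = 220 − 3·49 = 73
Policy A (G := 74):
  G = 74
  E = 220 − 3·74 = -2
Change in E: -2 − 73 = -75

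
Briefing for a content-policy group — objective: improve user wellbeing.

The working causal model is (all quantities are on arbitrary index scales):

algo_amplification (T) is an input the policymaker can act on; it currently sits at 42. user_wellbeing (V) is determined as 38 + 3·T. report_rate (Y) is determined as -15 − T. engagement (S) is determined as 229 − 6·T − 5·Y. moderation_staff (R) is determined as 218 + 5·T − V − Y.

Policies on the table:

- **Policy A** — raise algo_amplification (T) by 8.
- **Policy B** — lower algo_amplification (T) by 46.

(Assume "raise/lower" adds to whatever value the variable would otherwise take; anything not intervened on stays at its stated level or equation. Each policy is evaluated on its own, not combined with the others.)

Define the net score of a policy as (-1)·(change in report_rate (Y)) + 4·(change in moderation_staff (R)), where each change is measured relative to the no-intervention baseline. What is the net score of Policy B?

Baseline:
  T = 42
  V = 38 + 3·42 = 164
  Y = -15 − 42 = -57
  R = 218 + 5·42 − 164 − (-57) = 321
Policy B (T − 46):
  T = 42 − 46 = -4
  V = 38 + 3·(-4) = 26
  Y = -15 − (-4) = -11
  R = 218 + 5·(-4) − 26 − (-11) = 183
ΔY = -11 − (-57) = 46; ΔR = 183 − 321 = -138
Score = (-1)·46 + 4·(-138) = -598

-598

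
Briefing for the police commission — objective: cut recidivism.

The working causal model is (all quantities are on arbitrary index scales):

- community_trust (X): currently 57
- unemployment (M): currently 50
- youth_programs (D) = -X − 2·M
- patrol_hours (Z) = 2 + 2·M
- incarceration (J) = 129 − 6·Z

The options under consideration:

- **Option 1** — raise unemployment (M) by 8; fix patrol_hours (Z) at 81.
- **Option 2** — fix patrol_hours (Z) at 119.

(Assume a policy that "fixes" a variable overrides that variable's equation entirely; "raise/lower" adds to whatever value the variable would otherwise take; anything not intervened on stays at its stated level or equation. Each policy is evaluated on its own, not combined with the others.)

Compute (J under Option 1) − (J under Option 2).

Option 1 (M + 8, Z := 81):
  M = 50 + 8 = 58
  Z = 81
  J = 129 − 6·81 = -357
Option 2 (Z := 119):
  M = 50
  Z = 119
  J = 129 − 6·119 = -585
J: -357 − (-585) = 228

228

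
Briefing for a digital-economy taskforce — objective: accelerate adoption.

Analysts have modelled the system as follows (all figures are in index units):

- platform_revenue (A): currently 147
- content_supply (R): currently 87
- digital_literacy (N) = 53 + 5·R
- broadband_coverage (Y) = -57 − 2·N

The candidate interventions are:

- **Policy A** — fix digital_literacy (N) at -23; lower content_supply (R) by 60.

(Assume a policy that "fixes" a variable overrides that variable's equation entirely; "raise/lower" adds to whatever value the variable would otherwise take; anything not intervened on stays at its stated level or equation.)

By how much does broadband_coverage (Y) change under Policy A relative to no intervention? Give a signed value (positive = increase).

Baseline:
  R = 87
  N = 53 + 5·87 = 488
  Y = -57 − 2·488 = -1033
Policy A (N := -23, R − 60):
  R = 87 − 60 = 27
  N = -23
  Y = -57 − 2·(-23) = -11
Change in Y: -11 − (-1033) = 1022

1022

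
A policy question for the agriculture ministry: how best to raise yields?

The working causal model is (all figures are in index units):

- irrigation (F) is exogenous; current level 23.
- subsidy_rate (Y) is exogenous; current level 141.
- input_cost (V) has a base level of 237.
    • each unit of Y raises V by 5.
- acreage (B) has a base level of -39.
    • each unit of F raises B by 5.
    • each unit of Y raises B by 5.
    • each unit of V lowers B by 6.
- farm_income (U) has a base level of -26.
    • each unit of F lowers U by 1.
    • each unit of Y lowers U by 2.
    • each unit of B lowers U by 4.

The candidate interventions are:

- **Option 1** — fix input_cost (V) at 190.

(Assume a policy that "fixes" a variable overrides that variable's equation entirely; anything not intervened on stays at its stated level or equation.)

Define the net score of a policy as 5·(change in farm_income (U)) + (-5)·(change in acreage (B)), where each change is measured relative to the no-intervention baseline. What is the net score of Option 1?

Baseline:
  F = 23
  Y = 141
  V = 237 + 5·141 = 942
  B = -39 + 5·23 + 5·141 − 6·942 = -4871
  U = -26 − 23 − 2·141 − 4·(-4871) = 19153
Option 1 (V := 190):
  F = 23
  Y = 141
  V = 190
  B = -39 + 5·23 + 5·141 − 6·190 = -359
  U = -26 − 23 − 2·141 − 4·(-359) = 1105
ΔU = 1105 − 19153 = -18048; ΔB = -359 − (-4871) = 4512
Score = 5·(-18048) + (-5)·4512 = -112800

-112800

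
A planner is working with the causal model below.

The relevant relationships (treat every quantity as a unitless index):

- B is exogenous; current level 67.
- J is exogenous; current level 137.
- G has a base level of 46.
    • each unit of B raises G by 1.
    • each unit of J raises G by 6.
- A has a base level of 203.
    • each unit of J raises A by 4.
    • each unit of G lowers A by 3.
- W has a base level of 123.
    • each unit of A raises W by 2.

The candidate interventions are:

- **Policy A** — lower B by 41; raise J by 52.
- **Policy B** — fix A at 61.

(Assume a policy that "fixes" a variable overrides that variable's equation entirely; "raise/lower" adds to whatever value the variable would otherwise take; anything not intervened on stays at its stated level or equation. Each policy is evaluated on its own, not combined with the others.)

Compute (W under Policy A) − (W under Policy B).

-5440

Policy A (B − 41, J + 52):
  B = 67 − 41 = 26
  J = 137 + 52 = 189
  G = 46 + 26 + 6·189 = 1206
  A = 203 + 4·189 − 3·1206 = -2659
  W = 123 + 2·(-2659) = -5195
Policy B (A := 61):
  B = 67
  J = 137
  G = 46 + 67 + 6·137 = 935
  A = 61
  W = 123 + 2·61 = 245
W: -5195 − 245 = -5440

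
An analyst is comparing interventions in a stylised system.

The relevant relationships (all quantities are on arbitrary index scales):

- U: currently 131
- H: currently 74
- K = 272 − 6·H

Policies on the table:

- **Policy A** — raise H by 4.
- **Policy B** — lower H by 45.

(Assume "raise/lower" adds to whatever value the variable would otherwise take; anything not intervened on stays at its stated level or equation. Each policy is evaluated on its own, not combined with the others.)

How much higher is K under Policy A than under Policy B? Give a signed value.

Policy A (H + 4):
  H = 74 + 4 = 78
  K = 272 − 6·78 = -196
Policy B (H − 45):
  H = 74 − 45 = 29
  K = 272 − 6·29 = 98
K: -196 − 98 = -294

-294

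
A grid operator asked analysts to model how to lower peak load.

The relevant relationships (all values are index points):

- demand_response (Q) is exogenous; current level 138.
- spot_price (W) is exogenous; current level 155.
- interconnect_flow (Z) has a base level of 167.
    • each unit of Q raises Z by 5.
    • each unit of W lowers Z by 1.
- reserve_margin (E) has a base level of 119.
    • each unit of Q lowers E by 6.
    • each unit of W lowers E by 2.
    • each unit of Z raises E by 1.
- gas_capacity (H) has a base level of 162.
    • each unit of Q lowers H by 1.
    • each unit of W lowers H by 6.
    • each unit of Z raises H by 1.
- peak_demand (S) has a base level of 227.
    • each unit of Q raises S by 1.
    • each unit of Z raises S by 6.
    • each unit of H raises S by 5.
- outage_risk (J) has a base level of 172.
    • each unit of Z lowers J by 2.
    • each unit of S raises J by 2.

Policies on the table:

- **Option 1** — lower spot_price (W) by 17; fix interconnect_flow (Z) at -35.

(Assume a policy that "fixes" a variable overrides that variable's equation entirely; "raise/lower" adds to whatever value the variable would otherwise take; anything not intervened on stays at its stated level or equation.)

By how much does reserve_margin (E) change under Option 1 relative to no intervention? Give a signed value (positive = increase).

-703

Baseline:
  Q = 138
  W = 155
  Z = 167 + 5·138 − 155 = 702
  E = 119 − 6·138 − 2·155 + 702 = -317
Option 1 (W − 17, Z := -35):
  Q = 138
  W = 155 − 17 = 138
  Z = -35
  E = 119 − 6·138 − 2·138 + (-35) = -1020
Change in E: -1020 − (-317) = -703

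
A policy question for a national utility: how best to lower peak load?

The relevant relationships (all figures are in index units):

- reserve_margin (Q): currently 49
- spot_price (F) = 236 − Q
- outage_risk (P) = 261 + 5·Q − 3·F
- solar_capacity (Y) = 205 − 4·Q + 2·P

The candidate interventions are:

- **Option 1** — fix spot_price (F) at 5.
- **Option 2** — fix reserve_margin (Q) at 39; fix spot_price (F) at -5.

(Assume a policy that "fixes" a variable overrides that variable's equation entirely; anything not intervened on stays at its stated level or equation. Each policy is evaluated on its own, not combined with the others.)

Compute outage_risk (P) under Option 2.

471

Option 2 (Q := 39, F := -5):
  Q = 39
  F = -5
  P = 261 + 5·39 − 3·(-5) = 471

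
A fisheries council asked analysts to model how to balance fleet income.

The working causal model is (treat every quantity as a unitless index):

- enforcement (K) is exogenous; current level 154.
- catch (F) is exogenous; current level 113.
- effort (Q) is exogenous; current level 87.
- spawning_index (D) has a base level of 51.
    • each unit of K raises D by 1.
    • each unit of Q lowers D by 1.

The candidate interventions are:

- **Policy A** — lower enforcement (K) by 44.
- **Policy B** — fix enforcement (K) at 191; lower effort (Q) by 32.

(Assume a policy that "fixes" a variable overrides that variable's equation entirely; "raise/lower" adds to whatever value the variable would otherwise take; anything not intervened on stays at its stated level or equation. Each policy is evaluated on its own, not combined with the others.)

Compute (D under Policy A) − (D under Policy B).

-113

Policy A (K − 44):
  K = 154 − 44 = 110
  Q = 87
  D = 51 + 110 − 87 = 74
Policy B (K := 191, Q − 32):
  K = 191
  Q = 87 − 32 = 55
  D = 51 + 191 − 55 = 187
D: 74 − 187 = -113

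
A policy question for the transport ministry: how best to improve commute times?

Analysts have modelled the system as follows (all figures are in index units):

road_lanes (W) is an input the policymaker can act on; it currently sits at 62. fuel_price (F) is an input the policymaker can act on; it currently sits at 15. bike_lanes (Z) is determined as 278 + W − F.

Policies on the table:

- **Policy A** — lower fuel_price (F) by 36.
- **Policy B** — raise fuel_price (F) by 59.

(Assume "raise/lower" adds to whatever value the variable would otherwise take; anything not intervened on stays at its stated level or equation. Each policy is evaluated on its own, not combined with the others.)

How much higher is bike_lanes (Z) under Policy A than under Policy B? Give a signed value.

95

Policy A (F − 36):
  W = 62
  F = 15 − 36 = -21
  Z = 278 + 62 − (-21) = 361
Policy B (F + 59):
  W = 62
  F = 15 + 59 = 74
  Z = 278 + 62 − 74 = 266
Z: 361 − 266 = 95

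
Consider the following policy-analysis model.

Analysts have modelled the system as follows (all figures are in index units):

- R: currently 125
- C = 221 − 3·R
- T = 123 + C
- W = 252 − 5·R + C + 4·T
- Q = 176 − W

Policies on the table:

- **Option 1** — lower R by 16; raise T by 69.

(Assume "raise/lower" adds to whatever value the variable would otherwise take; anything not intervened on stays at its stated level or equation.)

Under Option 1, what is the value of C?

-106

Option 1 (R − 16, T + 69):
  R = 125 − 16 = 109
  C = 221 − 3·109 = -106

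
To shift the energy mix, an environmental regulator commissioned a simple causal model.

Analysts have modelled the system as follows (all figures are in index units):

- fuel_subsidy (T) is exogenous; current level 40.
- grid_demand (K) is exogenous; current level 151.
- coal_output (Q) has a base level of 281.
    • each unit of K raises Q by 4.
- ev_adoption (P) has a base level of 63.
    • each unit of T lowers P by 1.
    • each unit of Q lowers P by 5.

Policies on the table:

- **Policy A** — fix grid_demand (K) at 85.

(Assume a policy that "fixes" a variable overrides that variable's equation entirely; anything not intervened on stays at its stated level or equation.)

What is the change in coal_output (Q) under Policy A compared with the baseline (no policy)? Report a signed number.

Baseline:
  K = 151
  Q = 281 + 4·151 = 885
Policy A (K := 85):
  K = 85
  Q = 281 + 4·85 = 621
Change in Q: 621 − 885 = -264

-264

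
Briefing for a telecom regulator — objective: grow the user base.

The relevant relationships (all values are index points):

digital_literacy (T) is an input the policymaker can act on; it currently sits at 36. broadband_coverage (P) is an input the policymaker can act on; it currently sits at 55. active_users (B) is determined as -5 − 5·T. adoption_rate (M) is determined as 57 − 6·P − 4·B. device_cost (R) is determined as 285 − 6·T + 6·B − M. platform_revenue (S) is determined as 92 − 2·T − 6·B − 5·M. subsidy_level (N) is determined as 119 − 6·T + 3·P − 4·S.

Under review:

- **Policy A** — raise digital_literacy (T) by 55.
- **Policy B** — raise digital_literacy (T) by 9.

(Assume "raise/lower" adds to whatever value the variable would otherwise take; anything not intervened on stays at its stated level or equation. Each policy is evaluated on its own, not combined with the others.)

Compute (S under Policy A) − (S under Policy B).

Policy A (T + 55):
  T = 36 + 55 = 91
  P = 55
  B = -5 − 5·91 = -460
  M = 57 − 6·55 − 4·(-460) = 1567
  S = 92 − 2·91 − 6·(-460) − 5·1567 = -5165
Policy B (T + 9):
  T = 36 + 9 = 45
  P = 55
  B = -5 − 5·45 = -230
  M = 57 − 6·55 − 4·(-230) = 647
  S = 92 − 2·45 − 6·(-230) − 5·647 = -1853
S: -5165 − (-1853) = -3312

-3312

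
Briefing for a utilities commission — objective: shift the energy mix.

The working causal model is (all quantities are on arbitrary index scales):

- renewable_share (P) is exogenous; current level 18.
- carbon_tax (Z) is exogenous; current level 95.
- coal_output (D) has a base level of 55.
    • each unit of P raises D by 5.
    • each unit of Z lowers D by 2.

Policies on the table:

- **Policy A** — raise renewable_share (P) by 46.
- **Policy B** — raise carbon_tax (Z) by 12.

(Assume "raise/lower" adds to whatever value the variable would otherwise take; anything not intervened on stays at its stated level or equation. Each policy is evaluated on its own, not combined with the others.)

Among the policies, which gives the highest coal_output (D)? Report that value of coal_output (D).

Policy A (P + 46):
  P = 18 + 46 = 64
  Z = 95
  D = 55 + 5·64 − 2·95 = 185
Policy B (Z + 12):
  P = 18
  Z = 95 + 12 = 107
  D = 55 + 5·18 − 2·107 = -69
Comparing — Policy A: D=185, Policy B: D=-69. Highest is 185 (Policy A).

185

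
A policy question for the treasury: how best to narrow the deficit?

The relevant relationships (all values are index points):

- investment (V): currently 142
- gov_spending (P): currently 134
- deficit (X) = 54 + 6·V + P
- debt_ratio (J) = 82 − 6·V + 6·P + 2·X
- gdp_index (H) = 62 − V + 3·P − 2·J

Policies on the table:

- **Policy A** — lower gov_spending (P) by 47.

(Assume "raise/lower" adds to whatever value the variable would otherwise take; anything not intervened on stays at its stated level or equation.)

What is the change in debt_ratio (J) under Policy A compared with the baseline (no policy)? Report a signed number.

-376

Baseline:
  V = 142
  P = 134
  X = 54 + 6·142 + 134 = 1040
  J = 82 − 6·142 + 6·134 + 2·1040 = 2114
Policy A (P − 47):
  V = 142
  P = 134 − 47 = 87
  X = 54 + 6·142 + 87 = 993
  J = 82 − 6·142 + 6·87 + 2·993 = 1738
Change in J: 1738 − 2114 = -376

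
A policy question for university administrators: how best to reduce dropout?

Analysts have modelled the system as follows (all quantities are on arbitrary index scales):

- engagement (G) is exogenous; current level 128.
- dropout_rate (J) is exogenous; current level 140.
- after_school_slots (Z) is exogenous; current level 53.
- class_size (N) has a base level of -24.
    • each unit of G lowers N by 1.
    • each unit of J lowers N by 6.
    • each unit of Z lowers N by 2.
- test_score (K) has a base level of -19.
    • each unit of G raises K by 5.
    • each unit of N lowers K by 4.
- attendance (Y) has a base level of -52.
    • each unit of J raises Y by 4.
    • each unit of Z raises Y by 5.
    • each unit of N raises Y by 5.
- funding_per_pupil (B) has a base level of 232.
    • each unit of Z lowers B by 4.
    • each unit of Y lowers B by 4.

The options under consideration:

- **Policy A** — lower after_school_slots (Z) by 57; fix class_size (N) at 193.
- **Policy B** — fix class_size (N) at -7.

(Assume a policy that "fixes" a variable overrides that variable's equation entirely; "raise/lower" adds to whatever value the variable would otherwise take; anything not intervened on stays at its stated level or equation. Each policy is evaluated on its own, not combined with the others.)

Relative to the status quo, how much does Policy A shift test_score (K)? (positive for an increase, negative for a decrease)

-5164

Baseline:
  G = 128
  J = 140
  Z = 53
  N = -24 − 128 − 6·140 − 2·53 = -1098
  K = -19 + 5·128 − 4·(-1098) = 5013
Policy A (Z − 57, N := 193):
  G = 128
  J = 140
  Z = 53 − 57 = -4
  N = 193
  K = -19 + 5·128 − 4·193 = -151
Change in K: -151 − 5013 = -5164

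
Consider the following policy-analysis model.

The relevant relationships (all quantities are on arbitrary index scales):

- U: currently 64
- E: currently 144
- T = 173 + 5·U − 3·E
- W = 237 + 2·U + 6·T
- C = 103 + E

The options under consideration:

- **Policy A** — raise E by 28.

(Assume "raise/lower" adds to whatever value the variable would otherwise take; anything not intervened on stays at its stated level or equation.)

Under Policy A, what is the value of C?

275

Policy A (E + 28):
  E = 144 + 28 = 172
  C = 103 + 172 = 275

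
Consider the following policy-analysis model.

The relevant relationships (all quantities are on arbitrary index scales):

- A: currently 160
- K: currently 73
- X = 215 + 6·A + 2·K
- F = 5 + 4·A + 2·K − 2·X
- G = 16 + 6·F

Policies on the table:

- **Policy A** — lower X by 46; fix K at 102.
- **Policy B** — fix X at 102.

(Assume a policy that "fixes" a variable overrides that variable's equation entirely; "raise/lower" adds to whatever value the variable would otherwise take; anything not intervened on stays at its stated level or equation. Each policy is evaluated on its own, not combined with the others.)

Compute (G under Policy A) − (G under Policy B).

Policy A (X − 46, K := 102):
  A = 160
  K = 102
  X = 215 + 6·160 + 2·102 (−46 from intervention) = 1333
  F = 5 + 4·160 + 2·102 − 2·1333 = -1817
  G = 16 + 6·(-1817) = -10886
Policy B (X := 102):
  A = 160
  K = 73
  X = 102
  F = 5 + 4·160 + 2·73 − 2·102 = 587
  G = 16 + 6·587 = 3538
G: -10886 − 3538 = -14424

-14424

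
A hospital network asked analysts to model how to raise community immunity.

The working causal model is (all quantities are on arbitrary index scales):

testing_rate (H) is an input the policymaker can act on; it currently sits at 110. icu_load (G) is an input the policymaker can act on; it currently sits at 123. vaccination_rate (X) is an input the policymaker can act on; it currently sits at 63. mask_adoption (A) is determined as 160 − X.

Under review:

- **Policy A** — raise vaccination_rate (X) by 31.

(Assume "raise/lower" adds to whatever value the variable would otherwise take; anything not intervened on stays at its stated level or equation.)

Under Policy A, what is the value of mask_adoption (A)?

Policy A (X + 31):
  X = 63 + 31 = 94
  A = 160 − 94 = 66

66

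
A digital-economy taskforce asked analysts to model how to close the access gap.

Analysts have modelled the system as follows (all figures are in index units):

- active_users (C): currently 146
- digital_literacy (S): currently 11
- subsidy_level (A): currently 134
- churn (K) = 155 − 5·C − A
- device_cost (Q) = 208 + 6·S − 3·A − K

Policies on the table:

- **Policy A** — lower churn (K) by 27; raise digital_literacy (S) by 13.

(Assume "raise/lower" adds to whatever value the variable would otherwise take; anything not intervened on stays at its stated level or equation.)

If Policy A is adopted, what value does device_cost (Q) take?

Policy A (K − 27, S + 13):
  C = 146
  S = 11 + 13 = 24
  A = 134
  K = 155 − 5·146 − 134 (−27 from intervention) = -736
  Q = 208 + 6·24 − 3·134 − (-736) = 686

686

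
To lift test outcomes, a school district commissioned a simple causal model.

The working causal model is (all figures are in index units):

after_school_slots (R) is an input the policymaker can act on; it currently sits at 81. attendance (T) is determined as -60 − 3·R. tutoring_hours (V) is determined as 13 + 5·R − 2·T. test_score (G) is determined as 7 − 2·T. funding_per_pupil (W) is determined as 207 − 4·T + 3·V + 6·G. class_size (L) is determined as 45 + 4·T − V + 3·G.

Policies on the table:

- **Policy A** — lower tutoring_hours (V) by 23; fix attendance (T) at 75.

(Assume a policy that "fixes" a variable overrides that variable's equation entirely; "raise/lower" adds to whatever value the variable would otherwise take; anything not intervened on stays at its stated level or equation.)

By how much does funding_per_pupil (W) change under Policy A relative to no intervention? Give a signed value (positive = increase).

Baseline:
  R = 81
  T = -60 − 3·81 = -303
  V = 13 + 5·81 − 2·(-303) = 1024
  G = 7 − 2·(-303) = 613
  W = 207 − 4·(-303) + 3·1024 + 6·613 = 8169
Policy A (V − 23, T := 75):
  R = 81
  T = 75
  V = 13 + 5·81 − 2·75 (−23 from intervention) = 245
  G = 7 − 2·75 = -143
  W = 207 − 4·75 + 3·245 + 6·(-143) = -216
Change in W: -216 − 8169 = -8385

-8385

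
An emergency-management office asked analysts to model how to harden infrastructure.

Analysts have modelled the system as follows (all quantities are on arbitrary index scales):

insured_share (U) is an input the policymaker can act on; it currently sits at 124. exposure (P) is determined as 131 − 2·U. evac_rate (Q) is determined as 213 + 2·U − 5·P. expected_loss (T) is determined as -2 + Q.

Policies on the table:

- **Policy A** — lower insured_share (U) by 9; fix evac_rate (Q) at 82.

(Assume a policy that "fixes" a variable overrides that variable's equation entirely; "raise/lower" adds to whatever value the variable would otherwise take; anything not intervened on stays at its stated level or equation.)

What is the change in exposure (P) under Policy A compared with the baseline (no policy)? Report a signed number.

Baseline:
  U = 124
  P = 131 − 2·124 = -117
Policy A (U − 9, Q := 82):
  U = 124 − 9 = 115
  P = 131 − 2·115 = -99
Change in P: -99 − (-117) = 18

18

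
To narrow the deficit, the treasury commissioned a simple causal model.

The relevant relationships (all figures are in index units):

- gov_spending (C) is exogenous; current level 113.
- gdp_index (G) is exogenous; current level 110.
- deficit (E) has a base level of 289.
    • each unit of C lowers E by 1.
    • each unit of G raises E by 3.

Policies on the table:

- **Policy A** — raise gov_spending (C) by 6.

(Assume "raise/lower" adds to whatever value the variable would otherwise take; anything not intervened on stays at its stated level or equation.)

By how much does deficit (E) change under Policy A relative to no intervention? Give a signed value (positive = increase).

-6

Baseline:
  C = 113
  G = 110
  E = 289 − 113 + 3·110 = 506
Policy A (C + 6):
  C = 113 + 6 = 119
  G = 110
  E = 289 − 119 + 3·110 = 500
Change in E: 500 − 506 = -6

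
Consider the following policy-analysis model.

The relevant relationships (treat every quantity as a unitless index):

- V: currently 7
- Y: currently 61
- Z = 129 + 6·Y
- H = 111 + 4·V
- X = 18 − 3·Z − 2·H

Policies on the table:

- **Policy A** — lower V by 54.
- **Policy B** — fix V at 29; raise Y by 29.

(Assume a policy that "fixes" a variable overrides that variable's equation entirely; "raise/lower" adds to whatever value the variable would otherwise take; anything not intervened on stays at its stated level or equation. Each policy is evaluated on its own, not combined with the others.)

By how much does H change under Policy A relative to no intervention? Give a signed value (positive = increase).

-216

Baseline:
  V = 7
  H = 111 + 4·7 = 139
Policy A (V − 54):
  V = 7 − 54 = -47
  H = 111 + 4·(-47) = -77
Change in H: -77 − 139 = -216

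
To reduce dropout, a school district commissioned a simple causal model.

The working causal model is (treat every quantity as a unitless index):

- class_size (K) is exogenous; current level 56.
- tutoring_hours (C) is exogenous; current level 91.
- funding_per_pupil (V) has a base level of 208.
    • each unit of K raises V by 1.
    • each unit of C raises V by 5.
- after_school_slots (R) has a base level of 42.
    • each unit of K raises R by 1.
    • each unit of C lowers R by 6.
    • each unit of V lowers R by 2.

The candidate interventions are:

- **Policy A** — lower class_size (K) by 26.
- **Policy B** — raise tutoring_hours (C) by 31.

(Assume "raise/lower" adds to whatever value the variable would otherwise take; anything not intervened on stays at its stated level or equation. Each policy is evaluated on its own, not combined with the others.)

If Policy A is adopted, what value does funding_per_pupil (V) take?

Policy A (K − 26):
  K = 56 − 26 = 30
  C = 91
  V = 208 + 30 + 5·91 = 693

693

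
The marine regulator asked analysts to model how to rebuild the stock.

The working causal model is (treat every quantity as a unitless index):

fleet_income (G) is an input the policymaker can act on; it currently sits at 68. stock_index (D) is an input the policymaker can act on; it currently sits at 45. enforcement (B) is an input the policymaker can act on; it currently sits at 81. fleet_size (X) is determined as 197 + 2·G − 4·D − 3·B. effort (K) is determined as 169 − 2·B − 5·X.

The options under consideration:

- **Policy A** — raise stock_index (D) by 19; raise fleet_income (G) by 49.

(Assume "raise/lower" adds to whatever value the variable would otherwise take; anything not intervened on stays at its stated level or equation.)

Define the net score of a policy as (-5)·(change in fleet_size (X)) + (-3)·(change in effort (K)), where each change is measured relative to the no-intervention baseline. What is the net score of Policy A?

220

Baseline:
  G = 68
  D = 45
  B = 81
  X = 197 + 2·68 − 4·45 − 3·81 = -90
  K = 169 − 2·81 − 5·(-90) = 457
Policy A (D + 19, G + 49):
  G = 68 + 49 = 117
  D = 45 + 19 = 64
  B = 81
  X = 197 + 2·117 − 4·64 − 3·81 = -68
  K = 169 − 2·81 − 5·(-68) = 347
ΔX = -68 − (-90) = 22; ΔK = 347 − 457 = -110
Score = (-5)·22 + (-3)·(-110) = 220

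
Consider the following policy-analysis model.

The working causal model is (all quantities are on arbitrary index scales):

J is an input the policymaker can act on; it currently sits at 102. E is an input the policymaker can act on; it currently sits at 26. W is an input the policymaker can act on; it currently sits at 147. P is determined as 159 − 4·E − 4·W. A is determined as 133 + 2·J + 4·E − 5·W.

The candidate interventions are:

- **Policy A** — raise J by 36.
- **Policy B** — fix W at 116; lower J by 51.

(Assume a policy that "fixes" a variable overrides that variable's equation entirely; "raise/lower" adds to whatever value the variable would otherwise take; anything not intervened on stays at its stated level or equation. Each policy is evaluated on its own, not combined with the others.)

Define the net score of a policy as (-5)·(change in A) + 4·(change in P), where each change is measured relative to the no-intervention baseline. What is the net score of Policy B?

Baseline:
  J = 102
  E = 26
  W = 147
  P = 159 − 4·26 − 4·147 = -533
  A = 133 + 2·102 + 4·26 − 5·147 = -294
Policy B (W := 116, J − 51):
  J = 102 − 51 = 51
  E = 26
  W = 116
  P = 159 − 4·26 − 4·116 = -409
  A = 133 + 2·51 + 4·26 − 5·116 = -241
ΔA = -241 − (-294) = 53; ΔP = -409 − (-533) = 124
Score = (-5)·53 + 4·124 = 231

231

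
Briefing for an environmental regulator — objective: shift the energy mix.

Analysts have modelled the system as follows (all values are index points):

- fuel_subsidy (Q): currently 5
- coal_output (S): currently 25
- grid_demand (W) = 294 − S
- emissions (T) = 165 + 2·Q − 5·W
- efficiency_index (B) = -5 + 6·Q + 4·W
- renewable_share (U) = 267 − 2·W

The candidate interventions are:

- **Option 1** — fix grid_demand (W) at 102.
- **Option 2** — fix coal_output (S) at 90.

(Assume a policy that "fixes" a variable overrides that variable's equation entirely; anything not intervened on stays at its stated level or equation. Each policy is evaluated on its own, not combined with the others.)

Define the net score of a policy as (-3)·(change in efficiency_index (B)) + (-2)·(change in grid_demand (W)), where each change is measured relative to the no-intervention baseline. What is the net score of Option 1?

Baseline:
  Q = 5
  S = 25
  W = 294 − 25 = 269
  B = -5 + 6·5 + 4·269 = 1101
Option 1 (W := 102):
  Q = 5
  S = 25
  W = 102
  B = -5 + 6·5 + 4·102 = 433
ΔB = 433 − 1101 = -668; ΔW = 102 − 269 = -167
Score = (-3)·(-668) + (-2)·(-167) = 2338

2338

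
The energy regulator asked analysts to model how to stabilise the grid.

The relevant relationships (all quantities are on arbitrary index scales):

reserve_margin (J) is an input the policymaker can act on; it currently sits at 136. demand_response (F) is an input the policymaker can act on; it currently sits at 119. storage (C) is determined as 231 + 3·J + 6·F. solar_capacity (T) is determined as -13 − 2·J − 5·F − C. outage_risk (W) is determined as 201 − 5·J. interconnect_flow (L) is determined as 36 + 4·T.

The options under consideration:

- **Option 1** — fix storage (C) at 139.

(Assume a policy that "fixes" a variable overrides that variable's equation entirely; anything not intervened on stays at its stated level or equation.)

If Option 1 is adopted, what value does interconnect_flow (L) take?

Option 1 (C := 139):
  J = 136
  F = 119
  C = 139
  T = -13 − 2·136 − 5·119 − 139 = -1019
  L = 36 + 4·(-1019) = -4040

-4040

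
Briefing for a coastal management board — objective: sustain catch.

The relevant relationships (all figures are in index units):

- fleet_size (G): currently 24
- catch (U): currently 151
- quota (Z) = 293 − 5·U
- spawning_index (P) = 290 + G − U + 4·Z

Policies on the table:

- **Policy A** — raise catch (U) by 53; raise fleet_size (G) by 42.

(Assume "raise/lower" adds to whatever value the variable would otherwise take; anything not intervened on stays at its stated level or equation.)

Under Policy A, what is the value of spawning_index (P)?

-2756

Policy A (U + 53, G + 42):
  G = 24 + 42 = 66
  U = 151 + 53 = 204
  Z = 293 − 5·204 = -727
  P = 290 + 66 − 204 + 4·(-727) = -2756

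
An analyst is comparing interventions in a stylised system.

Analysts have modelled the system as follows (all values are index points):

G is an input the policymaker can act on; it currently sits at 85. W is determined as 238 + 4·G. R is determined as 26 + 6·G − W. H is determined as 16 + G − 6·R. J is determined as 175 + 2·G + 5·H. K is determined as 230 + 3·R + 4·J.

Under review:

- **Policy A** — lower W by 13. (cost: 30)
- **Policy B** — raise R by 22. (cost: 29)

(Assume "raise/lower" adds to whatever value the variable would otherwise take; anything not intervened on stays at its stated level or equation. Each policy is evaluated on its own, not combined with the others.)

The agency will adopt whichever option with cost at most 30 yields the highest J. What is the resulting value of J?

1720

Policy A (W − 13):
  G = 85
  W = 238 + 4·85 (−13 from intervention) = 565
  R = 26 + 6·85 − 565 = -29
  H = 16 + 85 − 6·(-29) = 275
  J = 175 + 2·85 + 5·275 = 1720
Policy B (R + 22):
  G = 85
  W = 238 + 4·85 = 578
  R = 26 + 6·85 − 578 (+22 from intervention) = -20
  H = 16 + 85 − 6·(-20) = 221
  J = 175 + 2·85 + 5·221 = 1450
Comparing — Policy A: J=1720, Policy B: J=1450. Highest is 1720 (Policy A).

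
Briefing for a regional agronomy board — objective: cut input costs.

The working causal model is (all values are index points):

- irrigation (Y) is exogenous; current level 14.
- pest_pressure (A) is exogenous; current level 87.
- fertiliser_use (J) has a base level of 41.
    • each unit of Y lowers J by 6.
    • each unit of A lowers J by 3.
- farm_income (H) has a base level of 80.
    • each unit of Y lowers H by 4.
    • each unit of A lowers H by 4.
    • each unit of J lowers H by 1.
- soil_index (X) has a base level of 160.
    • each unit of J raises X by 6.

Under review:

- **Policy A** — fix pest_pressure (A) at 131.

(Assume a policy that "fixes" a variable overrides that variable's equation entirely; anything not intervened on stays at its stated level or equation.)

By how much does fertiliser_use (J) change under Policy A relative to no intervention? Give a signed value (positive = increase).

-132

Baseline:
  Y = 14
  A = 87
  J = 41 − 6·14 − 3·87 = -304
Policy A (A := 131):
  Y = 14
  A = 131
  J = 41 − 6·14 − 3·131 = -436
Change in J: -436 − (-304) = -132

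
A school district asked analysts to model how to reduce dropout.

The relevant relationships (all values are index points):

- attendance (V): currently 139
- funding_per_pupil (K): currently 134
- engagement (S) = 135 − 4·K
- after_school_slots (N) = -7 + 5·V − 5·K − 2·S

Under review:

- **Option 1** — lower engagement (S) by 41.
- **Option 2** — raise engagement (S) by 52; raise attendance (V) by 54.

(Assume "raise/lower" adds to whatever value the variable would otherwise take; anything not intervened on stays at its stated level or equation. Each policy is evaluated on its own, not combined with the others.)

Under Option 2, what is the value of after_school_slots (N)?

Option 2 (S + 52, V + 54):
  V = 139 + 54 = 193
  K = 134
  S = 135 − 4·134 (+52 from intervention) = -349
  N = -7 + 5·193 − 5·134 − 2·(-349) = 986

986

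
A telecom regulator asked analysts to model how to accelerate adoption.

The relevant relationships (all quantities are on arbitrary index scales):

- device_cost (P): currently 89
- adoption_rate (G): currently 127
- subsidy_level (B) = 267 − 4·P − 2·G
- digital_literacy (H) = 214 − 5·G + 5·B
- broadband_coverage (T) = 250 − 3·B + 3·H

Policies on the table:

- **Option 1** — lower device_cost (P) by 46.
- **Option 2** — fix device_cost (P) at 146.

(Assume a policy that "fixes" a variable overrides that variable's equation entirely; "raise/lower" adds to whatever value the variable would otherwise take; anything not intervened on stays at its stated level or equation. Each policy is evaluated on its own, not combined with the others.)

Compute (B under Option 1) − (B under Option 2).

412

Option 1 (P − 46):
  P = 89 − 46 = 43
  G = 127
  B = 267 − 4·43 − 2·127 = -159
Option 2 (P := 146):
  P = 146
  G = 127
  B = 267 − 4·146 − 2·127 = -571
B: -159 − (-571) = 412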